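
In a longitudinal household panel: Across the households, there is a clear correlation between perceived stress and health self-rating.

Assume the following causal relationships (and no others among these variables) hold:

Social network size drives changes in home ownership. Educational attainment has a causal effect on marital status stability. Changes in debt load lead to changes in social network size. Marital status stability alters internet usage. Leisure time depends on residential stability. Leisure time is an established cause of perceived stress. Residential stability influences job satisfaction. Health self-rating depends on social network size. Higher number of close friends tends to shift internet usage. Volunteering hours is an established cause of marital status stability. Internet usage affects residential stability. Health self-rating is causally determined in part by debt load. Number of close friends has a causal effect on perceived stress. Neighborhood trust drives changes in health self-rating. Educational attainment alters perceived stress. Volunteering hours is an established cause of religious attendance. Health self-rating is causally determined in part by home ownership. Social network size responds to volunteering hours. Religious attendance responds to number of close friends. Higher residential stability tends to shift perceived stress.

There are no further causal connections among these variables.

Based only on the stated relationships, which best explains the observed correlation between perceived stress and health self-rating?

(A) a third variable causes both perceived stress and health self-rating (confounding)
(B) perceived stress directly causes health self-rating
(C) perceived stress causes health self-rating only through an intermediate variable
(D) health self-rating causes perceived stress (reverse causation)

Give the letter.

A

Volunteering hours causes perceived stress (volunteering hours → marital status stability → internet usage → residential stability → perceived stress) and health self-rating (volunteering hours → social network size → health self-rating) — a common cause creating the correlation.
There is no stated path from perceived stress to health self-rating or from health self-rating to perceived stress, so neither direct nor reverse causation applies.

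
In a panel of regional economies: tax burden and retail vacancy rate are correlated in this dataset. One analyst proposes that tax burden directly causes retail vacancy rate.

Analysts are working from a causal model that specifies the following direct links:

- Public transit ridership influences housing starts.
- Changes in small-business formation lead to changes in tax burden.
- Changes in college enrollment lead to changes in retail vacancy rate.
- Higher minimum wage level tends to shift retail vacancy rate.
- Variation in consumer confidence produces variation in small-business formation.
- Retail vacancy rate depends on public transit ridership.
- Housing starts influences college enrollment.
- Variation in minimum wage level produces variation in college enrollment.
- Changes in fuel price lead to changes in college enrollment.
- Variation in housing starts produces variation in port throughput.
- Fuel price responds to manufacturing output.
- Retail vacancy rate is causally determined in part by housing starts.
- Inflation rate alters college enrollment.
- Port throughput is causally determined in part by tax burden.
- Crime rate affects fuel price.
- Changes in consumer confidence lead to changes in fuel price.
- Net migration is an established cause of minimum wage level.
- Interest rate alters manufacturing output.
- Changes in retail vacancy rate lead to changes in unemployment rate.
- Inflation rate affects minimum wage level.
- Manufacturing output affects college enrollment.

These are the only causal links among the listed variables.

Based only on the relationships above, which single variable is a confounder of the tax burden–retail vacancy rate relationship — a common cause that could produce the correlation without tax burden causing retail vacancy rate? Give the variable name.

Consumer confidence has a causal path to tax burden (consumer confidence → small-business formation → tax burden) and a separate causal path to retail vacancy rate (consumer confidence → fuel price → college enrollment → retail vacancy rate), so it is a common cause of both.
No stated relationship gives tax burden a causal route to retail vacancy rate, so the correlation is explained by the shared upstream cause rather than a direct effect.

consumer confidence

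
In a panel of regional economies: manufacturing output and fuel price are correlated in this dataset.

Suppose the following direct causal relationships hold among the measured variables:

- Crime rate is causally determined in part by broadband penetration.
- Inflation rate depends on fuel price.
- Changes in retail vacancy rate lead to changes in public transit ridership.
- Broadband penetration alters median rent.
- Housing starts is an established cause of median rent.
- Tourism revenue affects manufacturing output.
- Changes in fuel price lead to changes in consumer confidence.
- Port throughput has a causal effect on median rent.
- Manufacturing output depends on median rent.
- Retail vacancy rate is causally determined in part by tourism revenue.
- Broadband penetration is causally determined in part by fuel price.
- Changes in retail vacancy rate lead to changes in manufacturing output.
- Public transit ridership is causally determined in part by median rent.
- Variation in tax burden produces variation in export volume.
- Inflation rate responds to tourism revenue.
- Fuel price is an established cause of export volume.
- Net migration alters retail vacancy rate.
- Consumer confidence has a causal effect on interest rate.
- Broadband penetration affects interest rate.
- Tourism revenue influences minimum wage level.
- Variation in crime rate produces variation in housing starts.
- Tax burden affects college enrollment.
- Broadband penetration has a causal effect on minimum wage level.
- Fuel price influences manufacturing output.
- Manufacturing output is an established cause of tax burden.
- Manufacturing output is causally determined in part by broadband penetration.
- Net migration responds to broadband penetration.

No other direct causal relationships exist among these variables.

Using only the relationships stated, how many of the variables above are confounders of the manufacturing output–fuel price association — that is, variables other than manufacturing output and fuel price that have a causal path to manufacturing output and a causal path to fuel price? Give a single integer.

0

No listed variable has a causal path to both manufacturing output and fuel price, so there are no common causes.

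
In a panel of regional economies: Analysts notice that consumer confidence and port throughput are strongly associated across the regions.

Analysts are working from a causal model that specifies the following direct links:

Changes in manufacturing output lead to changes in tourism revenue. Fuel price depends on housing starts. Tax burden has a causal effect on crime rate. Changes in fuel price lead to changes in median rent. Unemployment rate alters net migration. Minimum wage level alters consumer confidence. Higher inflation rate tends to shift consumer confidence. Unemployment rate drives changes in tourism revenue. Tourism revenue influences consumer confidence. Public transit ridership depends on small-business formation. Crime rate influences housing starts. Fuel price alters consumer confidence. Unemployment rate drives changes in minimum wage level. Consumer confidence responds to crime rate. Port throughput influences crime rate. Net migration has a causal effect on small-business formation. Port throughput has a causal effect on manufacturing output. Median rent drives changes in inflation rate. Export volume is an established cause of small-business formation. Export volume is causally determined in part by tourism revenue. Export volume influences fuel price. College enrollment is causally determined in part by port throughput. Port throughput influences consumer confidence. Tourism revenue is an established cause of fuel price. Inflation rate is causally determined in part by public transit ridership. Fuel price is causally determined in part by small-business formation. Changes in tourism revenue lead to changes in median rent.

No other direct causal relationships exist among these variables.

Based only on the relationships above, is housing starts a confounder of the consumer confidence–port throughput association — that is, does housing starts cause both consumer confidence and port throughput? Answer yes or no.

no

Housing starts has no stated causal path to port throughput. A confounder must cause both variables, so housing starts does not qualify.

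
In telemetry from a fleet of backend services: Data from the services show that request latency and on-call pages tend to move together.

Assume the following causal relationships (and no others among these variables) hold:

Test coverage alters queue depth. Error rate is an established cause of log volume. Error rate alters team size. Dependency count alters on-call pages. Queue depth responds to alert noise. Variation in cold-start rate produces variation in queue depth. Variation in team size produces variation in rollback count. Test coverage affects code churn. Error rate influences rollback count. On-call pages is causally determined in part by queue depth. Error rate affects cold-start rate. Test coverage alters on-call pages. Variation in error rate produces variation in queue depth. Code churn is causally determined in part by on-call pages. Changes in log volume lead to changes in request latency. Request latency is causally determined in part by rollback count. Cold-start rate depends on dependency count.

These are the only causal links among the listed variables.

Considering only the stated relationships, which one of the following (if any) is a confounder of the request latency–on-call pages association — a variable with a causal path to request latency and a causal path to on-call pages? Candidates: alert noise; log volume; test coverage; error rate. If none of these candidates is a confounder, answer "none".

Error rate causes request latency (error rate → log volume → request latency) and also causes on-call pages (error rate → queue depth → on-call pages); it is a common cause of both.
Each of the other candidates lacks a causal path to at least one of request latency and on-call pages, so they do not confound the relationship.

error rate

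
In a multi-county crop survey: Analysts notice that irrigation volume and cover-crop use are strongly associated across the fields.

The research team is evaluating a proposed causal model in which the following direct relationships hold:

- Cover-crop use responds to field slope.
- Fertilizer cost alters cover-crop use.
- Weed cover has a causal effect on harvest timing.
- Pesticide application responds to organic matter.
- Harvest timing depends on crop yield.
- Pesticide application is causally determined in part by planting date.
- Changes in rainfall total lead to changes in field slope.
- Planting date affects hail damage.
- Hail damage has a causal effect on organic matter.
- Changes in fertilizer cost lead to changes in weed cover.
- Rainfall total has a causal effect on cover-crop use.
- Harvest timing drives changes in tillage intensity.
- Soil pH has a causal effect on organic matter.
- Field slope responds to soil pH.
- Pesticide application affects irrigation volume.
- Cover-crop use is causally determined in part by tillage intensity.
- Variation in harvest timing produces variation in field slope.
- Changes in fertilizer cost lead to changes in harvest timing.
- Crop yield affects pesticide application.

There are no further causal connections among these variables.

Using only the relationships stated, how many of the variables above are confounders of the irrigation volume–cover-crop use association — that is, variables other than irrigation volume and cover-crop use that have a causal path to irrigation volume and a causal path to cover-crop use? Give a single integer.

The common causes are: crop yield (to irrigation volume via crop yield → pesticide application → irrigation volume; to cover-crop use via crop yield → harvest timing → field slope → cover-crop use); soil pH (to irrigation volume via soil pH → organic matter → pesticide application → irrigation volume; to cover-crop use via soil pH → field slope → cover-crop use).
Every other variable lacks a causal path to at least one of irrigation volume and cover-crop use.

2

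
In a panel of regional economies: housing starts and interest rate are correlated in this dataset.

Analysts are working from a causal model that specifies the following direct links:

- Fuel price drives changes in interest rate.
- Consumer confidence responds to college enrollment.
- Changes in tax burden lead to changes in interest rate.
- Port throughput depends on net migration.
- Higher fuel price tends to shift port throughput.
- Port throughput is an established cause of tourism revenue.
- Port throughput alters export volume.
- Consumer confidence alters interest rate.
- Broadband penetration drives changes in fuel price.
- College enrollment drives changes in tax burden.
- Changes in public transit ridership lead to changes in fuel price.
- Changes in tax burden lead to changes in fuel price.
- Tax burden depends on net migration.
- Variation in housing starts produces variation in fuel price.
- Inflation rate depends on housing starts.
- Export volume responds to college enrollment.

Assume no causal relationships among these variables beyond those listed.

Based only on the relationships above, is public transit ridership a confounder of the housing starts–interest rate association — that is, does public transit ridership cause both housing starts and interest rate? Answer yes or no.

Public transit ridership has no stated causal path to housing starts. A confounder must cause both variables, so public transit ridership does not qualify.

no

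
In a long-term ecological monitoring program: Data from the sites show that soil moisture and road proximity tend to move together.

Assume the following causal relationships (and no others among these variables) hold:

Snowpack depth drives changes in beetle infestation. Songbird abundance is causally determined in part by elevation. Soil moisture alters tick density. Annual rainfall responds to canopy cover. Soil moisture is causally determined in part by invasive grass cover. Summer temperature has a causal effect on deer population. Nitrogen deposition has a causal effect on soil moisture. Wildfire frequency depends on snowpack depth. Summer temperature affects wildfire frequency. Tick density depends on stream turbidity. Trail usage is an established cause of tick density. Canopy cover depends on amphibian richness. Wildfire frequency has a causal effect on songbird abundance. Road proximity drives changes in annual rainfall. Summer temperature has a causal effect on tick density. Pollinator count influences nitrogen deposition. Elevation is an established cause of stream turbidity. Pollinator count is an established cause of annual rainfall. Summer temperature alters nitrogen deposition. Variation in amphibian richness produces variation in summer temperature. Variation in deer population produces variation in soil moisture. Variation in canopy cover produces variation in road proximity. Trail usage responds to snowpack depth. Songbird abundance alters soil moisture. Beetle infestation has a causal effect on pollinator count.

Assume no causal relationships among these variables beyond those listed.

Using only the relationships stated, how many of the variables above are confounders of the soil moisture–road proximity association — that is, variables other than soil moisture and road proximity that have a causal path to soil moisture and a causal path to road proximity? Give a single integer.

The common causes are: amphibian richness (to soil moisture via amphibian richness → summer temperature → nitrogen deposition → soil moisture; to road proximity via amphibian richness → canopy cover → road proximity).
Every other variable lacks a causal path to at least one of soil moisture and road proximity.

1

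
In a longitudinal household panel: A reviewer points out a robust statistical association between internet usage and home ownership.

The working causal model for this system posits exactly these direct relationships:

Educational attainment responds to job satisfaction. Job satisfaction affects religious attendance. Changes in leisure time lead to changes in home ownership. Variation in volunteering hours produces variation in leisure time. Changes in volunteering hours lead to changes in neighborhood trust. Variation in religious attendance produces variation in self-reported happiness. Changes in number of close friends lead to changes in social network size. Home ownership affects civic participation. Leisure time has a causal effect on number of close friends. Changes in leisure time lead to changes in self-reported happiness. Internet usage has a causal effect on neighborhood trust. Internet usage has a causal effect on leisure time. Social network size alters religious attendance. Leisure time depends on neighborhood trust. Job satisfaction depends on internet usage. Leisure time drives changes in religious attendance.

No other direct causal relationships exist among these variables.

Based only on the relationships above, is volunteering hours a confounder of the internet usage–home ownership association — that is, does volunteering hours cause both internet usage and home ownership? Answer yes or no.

no

Volunteering hours has no stated causal path to internet usage. A confounder must cause both variables, so volunteering hours does not qualify.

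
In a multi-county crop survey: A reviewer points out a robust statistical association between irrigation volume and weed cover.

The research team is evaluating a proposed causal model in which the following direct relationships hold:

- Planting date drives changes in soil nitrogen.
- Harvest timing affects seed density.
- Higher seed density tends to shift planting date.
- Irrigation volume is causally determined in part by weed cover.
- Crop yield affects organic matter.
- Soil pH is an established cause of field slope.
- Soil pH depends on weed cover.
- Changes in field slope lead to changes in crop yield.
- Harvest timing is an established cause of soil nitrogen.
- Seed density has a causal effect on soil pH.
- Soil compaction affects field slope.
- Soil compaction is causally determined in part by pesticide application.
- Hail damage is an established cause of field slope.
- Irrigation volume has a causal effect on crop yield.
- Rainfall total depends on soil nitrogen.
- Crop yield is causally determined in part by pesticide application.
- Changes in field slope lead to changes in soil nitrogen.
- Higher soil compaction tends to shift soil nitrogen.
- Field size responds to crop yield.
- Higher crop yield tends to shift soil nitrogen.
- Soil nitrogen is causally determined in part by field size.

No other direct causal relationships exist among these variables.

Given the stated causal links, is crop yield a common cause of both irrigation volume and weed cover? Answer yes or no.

no

Crop yield has no stated causal path to either irrigation volume or weed cover. A confounder must cause both variables, so crop yield does not qualify.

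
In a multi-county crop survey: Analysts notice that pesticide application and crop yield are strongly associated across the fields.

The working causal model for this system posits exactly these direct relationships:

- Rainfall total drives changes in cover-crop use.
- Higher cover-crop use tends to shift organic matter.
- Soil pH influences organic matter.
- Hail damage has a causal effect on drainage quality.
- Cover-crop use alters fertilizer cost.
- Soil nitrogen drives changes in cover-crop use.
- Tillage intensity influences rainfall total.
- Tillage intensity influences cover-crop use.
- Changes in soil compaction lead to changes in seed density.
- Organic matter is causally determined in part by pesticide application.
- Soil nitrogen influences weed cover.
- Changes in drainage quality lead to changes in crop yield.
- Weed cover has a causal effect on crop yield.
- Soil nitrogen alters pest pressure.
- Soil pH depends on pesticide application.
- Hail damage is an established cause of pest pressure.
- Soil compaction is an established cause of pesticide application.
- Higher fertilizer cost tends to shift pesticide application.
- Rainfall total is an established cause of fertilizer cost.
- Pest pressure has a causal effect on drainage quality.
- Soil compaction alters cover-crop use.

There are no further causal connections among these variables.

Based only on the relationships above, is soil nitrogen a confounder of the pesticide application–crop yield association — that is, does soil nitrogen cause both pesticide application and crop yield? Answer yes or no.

Soil nitrogen has a causal path to pesticide application (soil nitrogen → cover-crop use → fertilizer cost → pesticide application) and to crop yield (soil nitrogen → weed cover → crop yield), so it is a common cause of both — a confounder.

yes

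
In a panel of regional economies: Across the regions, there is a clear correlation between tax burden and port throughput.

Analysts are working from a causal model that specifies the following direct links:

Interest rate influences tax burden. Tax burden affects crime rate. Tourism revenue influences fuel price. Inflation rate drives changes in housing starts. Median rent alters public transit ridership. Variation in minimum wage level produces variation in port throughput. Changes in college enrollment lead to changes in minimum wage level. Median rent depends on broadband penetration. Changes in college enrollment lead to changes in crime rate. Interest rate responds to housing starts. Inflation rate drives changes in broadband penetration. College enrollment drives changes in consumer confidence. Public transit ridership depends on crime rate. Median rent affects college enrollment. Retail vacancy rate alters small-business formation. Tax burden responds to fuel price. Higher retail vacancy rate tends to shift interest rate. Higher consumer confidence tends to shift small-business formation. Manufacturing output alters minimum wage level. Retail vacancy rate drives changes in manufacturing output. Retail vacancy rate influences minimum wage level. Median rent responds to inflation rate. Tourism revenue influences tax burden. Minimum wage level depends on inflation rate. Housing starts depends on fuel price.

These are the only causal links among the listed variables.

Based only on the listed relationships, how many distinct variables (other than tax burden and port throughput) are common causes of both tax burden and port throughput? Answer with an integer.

The common causes are: inflation rate (to tax burden via inflation rate → housing starts → interest rate → tax burden; to port throughput via inflation rate → minimum wage level → port throughput); retail vacancy rate (to tax burden via retail vacancy rate → interest rate → tax burden; to port throughput via retail vacancy rate → minimum wage level → port throughput).
Every other variable lacks a causal path to at least one of tax burden and port throughput.

2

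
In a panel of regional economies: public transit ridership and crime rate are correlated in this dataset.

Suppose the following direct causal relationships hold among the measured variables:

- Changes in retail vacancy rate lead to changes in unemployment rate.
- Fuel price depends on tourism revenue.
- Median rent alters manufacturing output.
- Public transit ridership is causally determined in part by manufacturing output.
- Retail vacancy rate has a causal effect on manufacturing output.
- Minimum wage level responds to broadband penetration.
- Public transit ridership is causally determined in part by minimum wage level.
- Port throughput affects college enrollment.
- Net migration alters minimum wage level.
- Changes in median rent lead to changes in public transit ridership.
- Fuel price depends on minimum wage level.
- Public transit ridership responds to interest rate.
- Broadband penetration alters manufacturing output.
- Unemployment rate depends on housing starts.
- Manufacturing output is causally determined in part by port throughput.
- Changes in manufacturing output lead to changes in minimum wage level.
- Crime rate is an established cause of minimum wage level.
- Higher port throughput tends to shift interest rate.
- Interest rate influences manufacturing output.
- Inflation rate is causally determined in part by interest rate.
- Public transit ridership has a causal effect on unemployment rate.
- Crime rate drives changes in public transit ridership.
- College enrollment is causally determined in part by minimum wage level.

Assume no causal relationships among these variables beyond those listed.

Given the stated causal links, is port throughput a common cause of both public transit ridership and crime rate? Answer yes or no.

no

Port throughput has no stated causal path to crime rate. A confounder must cause both variables, so port throughput does not qualify.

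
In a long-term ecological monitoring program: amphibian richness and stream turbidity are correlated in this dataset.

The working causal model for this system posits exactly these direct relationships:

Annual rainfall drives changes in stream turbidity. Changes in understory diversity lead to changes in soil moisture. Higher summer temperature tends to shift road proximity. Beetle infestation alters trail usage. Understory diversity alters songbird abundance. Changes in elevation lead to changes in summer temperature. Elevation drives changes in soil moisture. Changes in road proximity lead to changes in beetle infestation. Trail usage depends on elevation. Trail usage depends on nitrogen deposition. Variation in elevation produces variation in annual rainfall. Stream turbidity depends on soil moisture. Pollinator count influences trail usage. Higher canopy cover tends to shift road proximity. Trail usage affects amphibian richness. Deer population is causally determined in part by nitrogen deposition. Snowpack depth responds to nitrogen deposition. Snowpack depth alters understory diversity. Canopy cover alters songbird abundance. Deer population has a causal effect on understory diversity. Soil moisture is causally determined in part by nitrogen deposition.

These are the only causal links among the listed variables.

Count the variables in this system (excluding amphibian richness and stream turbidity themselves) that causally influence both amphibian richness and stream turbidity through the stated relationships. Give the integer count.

The common causes are: elevation (to amphibian richness via elevation → trail usage → amphibian richness; to stream turbidity via elevation → soil moisture → stream turbidity); nitrogen deposition (to amphibian richness via nitrogen deposition → trail usage → amphibian richness; to stream turbidity via nitrogen deposition → soil moisture → stream turbidity).
Every other variable lacks a causal path to at least one of amphibian richness and stream turbidity.

2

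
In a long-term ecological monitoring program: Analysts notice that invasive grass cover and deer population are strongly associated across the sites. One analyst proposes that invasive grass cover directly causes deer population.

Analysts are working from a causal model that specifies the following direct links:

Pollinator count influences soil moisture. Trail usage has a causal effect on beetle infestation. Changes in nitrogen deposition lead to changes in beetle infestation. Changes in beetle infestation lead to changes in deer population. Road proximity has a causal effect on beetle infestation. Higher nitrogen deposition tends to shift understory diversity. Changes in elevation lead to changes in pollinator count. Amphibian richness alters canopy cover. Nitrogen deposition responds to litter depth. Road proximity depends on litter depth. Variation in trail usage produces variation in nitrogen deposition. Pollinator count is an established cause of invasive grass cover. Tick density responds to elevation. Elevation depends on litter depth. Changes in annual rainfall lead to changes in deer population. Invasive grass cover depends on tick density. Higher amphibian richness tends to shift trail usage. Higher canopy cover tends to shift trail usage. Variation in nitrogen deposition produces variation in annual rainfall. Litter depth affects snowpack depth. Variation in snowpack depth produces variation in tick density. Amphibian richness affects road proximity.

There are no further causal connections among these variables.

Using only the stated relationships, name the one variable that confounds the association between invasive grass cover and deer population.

litter depth

Litter depth has a causal path to invasive grass cover (litter depth → snowpack depth → tick density → invasive grass cover) and a separate causal path to deer population (litter depth → nitrogen deposition → annual rainfall → deer population), so it is a common cause of both.
No stated relationship gives invasive grass cover a causal route to deer population, so the correlation is explained by the shared upstream cause rather than a direct effect.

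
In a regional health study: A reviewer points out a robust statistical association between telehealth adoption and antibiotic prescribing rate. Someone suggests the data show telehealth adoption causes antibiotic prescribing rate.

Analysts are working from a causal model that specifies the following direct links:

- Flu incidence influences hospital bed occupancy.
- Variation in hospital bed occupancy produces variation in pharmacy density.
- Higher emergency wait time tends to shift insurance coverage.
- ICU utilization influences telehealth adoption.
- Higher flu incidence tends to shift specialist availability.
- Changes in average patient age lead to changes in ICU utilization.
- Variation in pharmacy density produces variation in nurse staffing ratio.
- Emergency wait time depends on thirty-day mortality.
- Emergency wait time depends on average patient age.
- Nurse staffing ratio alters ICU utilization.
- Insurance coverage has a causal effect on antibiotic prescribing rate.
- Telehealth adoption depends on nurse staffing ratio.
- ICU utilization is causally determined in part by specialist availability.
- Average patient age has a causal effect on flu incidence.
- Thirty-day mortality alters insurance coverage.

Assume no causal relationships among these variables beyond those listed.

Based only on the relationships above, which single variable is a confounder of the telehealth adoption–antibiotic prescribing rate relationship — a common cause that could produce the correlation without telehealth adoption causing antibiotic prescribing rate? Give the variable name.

Average patient age has a causal path to telehealth adoption (average patient age → ICU utilization → telehealth adoption) and a separate causal path to antibiotic prescribing rate (average patient age → emergency wait time → insurance coverage → antibiotic prescribing rate), so it is a common cause of both.
No stated relationship gives telehealth adoption a causal route to antibiotic prescribing rate, so the correlation is explained by the shared upstream cause rather than a direct effect.

average patient age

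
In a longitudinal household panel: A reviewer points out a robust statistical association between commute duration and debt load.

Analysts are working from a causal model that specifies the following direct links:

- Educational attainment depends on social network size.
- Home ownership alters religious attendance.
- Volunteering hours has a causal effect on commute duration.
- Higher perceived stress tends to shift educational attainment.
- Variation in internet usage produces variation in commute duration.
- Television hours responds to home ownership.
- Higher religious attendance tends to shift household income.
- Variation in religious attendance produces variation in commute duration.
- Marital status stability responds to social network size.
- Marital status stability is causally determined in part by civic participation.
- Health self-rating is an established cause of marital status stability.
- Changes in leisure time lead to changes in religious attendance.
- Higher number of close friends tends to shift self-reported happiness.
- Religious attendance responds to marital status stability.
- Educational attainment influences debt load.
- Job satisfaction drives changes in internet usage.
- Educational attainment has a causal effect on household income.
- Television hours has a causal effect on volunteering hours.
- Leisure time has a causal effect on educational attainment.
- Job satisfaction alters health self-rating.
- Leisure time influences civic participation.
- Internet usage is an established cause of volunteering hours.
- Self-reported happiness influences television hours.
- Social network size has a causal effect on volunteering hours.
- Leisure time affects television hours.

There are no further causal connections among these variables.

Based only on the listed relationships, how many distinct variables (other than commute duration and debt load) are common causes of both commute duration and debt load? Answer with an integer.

2

The common causes are: leisure time (to commute duration via leisure time → religious attendance → commute duration; to debt load via leisure time → educational attainment → debt load); social network size (to commute duration via social network size → volunteering hours → commute duration; to debt load via social network size → educational attainment → debt load).
Every other variable lacks a causal path to at least one of commute duration and debt load.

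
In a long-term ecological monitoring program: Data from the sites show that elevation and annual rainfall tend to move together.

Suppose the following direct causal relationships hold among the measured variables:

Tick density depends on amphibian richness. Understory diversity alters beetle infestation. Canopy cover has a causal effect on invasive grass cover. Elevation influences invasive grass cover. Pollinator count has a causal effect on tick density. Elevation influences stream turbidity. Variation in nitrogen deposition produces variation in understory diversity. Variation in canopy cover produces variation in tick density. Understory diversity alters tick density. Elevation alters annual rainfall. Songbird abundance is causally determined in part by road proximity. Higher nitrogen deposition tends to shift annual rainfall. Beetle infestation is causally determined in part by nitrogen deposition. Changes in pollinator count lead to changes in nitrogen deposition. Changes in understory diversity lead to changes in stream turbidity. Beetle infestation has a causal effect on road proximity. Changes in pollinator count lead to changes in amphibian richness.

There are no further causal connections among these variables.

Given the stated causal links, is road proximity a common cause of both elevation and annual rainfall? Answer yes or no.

no

Road proximity has no stated causal path to either elevation or annual rainfall. A confounder must cause both variables, so road proximity does not qualify.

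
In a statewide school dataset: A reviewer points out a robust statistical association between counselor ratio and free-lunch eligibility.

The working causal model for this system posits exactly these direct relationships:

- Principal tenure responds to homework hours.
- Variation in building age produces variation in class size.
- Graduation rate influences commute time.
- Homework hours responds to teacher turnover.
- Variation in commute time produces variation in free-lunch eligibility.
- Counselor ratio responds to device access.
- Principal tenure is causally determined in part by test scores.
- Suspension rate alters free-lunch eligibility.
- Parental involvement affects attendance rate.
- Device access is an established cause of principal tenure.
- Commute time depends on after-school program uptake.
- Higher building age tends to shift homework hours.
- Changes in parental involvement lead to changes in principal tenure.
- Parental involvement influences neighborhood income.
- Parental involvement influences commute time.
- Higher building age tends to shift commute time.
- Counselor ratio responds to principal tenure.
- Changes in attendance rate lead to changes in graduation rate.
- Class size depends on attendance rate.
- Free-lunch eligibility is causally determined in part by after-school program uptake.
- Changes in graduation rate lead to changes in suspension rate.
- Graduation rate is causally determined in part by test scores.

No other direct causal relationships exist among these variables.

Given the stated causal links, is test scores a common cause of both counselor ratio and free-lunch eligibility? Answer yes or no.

Test scores has a causal path to counselor ratio (test scores → principal tenure → counselor ratio) and to free-lunch eligibility (test scores → graduation rate → suspension rate → free-lunch eligibility), so it is a common cause of both — a confounder.

yes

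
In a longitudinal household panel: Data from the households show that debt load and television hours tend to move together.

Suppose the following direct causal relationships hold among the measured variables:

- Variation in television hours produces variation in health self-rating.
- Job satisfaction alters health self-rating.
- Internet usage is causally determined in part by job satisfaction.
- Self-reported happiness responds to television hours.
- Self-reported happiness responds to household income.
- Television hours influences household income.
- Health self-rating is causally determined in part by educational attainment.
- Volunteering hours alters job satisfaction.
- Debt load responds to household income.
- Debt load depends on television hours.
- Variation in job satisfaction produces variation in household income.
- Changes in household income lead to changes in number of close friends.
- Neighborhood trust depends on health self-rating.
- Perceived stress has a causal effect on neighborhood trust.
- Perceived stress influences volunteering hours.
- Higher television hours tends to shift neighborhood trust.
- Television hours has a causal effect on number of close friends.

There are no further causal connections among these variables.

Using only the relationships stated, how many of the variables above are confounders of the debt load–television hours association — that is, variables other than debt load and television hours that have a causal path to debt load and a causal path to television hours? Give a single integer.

0

No listed variable has a causal path to both debt load and television hours, so there are no common causes.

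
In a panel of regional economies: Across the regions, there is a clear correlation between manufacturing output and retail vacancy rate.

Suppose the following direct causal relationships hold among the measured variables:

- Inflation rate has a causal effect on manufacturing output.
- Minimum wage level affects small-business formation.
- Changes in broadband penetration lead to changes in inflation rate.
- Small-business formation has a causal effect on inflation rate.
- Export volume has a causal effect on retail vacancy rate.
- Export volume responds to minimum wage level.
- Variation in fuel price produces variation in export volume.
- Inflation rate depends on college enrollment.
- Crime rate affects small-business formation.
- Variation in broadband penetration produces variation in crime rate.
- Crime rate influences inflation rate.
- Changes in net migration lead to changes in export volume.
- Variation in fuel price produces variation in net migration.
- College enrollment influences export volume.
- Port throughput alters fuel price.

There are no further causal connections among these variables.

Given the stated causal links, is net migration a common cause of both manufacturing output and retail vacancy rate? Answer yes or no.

Net migration has no stated causal path to manufacturing output. A confounder must cause both variables, so net migration does not qualify.

no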